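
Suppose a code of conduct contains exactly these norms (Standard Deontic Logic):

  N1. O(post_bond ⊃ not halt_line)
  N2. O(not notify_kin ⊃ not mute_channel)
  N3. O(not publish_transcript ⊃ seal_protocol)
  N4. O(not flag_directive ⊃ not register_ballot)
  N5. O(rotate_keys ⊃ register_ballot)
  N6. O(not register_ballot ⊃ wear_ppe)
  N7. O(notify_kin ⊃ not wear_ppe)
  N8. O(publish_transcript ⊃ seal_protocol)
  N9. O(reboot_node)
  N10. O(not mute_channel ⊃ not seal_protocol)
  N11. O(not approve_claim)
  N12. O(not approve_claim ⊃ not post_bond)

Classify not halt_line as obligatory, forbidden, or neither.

Premise 1 is O(post_bond ⊃ not halt_line), but O(post_bond) is not derivable from the premises, so it does not yield O(not halt_line).
No premise or chain of K-axiom applications forces O(not halt_line), and none forces O(halt_line). So not halt_line is neither obligatory nor forbidden under these norms.

Neither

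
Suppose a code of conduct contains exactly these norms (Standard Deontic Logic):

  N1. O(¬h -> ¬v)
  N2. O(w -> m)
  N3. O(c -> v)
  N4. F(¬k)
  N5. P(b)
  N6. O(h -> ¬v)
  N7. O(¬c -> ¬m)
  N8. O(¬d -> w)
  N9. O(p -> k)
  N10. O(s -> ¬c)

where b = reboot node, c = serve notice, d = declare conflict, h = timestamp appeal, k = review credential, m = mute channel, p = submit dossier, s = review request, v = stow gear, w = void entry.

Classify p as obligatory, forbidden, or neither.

Neither

Premise 9 is O(p -> k); even if O(k) held, inferring O(p) would be affirming the consequent — invalid.
No premise or chain of K-axiom applications forces O(p), and none forces O(¬p). So p is neither obligatory nor forbidden under these norms.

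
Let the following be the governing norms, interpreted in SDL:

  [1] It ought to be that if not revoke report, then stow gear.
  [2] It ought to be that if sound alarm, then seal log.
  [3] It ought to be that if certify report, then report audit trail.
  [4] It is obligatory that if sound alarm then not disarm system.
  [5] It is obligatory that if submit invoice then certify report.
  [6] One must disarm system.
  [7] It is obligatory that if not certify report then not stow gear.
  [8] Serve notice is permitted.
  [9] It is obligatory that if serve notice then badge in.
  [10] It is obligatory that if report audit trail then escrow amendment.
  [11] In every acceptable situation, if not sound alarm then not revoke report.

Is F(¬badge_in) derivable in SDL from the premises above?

Premise 9 is O(serve_notice → badge_in), but O(serve_notice) is not derivable from the premises (the permission P(serve_notice) asserts only ¬O(¬serve_notice), not O(serve_notice)), so it does not yield O(badge_in).
No other premise forces O(badge_in). An ideal world satisfying every premise can still have ¬badge_in true, so F(¬badge_in) is not derivable.

No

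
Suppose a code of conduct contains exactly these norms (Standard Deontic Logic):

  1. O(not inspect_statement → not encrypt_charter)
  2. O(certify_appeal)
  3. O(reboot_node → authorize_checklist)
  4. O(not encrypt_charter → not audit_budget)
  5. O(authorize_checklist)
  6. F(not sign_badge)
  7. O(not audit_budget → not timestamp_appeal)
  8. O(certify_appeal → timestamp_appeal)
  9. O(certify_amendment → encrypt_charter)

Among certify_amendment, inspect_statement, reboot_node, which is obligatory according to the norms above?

Premise 2 states O(certify_appeal) outright.
Premise 8 is O(certify_appeal → timestamp_appeal); since O(certify_appeal), deontic closure gives O(timestamp_appeal).
The contrapositive of premise 7 (O(not audit_budget → not timestamp_appeal)) is O(timestamp_appeal → audit_budget), and O(timestamp_appeal) is already established, so O(audit_budget).
Premise 4, O(not encrypt_charter → not audit_budget), contraposes to O(audit_budget → encrypt_charter); with O(audit_budget) we get O(encrypt_charter).
Premise 1, O(not inspect_statement → not encrypt_charter), contraposes to O(encrypt_charter → inspect_statement); with O(encrypt_charter) we get O(inspect_statement).
So O(inspect_statement) holds — inspect_statement is obligatory. None of the other listed options is made obligatory by any chain of premises.

inspect_statement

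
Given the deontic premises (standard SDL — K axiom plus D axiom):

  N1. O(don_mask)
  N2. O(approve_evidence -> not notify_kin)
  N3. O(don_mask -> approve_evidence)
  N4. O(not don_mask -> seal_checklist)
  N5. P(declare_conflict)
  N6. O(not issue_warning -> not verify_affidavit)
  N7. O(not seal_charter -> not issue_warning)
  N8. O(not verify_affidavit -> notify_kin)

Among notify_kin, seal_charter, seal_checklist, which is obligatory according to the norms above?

seal_charter

From premise 1 we have O(don_mask).
With premise 3, O(don_mask -> approve_evidence), the K-axiom yields O(approve_evidence).
Premise 2 is O(approve_evidence -> not notify_kin); since O(approve_evidence), deontic closure gives O(not notify_kin).
Premise 8, O(not verify_affidavit -> notify_kin), contraposes to O(not notify_kin -> verify_affidavit); with O(not notify_kin) we get O(verify_affidavit).
The contrapositive of premise 6 (O(not issue_warning -> not verify_affidavit)) is O(verify_affidavit -> issue_warning), and O(verify_affidavit) is already established, so O(issue_warning).
The contrapositive of premise 7 (O(not seal_charter -> not issue_warning)) is O(issue_warning -> seal_charter), and O(issue_warning) is already established, so O(seal_charter).
So O(seal_charter) holds — seal_charter is obligatory. None of the other listed options is made obligatory by any chain of premises.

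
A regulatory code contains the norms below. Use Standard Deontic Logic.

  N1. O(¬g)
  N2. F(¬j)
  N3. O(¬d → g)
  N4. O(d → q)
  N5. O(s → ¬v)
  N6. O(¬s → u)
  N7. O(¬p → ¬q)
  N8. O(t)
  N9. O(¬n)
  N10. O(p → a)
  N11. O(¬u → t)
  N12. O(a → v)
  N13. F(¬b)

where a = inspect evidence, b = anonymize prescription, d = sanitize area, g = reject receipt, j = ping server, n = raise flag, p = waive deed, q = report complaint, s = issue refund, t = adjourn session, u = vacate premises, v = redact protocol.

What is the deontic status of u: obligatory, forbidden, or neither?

Premise 1 states O(¬g) outright.
Premise 3 is O(¬d → g); contrapositively O(¬g → d). Since O(¬g) holds, K gives O(d).
Applying K to premise 4 (O(d → q)) and O(d) yields O(q).
The contrapositive of premise 7 (O(¬p → ¬q)) is O(q → p), and O(q) is already established, so O(p).
With premise 10, O(p → a), the K-axiom yields O(a).
Applying K to premise 12 (O(a → v)) and O(a) yields O(v).
Premise 5 is O(s → ¬v); contrapositively O(v → ¬s). Since O(v) holds, K gives O(¬s).
From O(¬s) and premise 6, O(¬s → u), we obtain O(u).
Premises 2, 8, 9, 11, 13 do not contribute to this derivation.
Hence u is obligatory.

Obligatory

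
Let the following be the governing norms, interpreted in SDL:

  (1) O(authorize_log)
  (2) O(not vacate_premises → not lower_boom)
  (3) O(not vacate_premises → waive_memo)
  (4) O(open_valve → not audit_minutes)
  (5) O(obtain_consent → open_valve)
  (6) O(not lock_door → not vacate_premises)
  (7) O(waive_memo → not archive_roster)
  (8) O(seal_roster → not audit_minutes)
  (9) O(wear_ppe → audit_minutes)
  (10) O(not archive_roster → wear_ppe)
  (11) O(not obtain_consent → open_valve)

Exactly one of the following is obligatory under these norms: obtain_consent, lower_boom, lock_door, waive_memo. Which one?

lock_door

By case analysis on not obtain_consent: premise 11 gives O(not obtain_consent → open_valve) and premise 5 gives O(obtain_consent → open_valve), so O(open_valve) either way.
From O(open_valve) and premise 4, O(open_valve → not audit_minutes), we obtain O(not audit_minutes).
Premise 9, O(wear_ppe → audit_minutes), contraposes to O(not audit_minutes → not wear_ppe); with O(not audit_minutes) we get O(not wear_ppe).
Premise 10, O(not archive_roster → wear_ppe), contraposes to O(not wear_ppe → archive_roster); with O(not wear_ppe) we get O(archive_roster).
The contrapositive of premise 7 (O(waive_memo → not archive_roster)) is O(archive_roster → not waive_memo), and O(archive_roster) is already established, so O(not waive_memo).
Premise 3, O(not vacate_premises → waive_memo), contraposes to O(not waive_memo → vacate_premises); with O(not waive_memo) we get O(vacate_premises).
Premise 6 is O(not lock_door → not vacate_premises); contrapositively O(vacate_premises → lock_door). Since O(vacate_premises) holds, K gives O(lock_door).
So O(lock_door) holds — lock_door is obligatory. None of the other listed options is made obligatory by any chain of premises.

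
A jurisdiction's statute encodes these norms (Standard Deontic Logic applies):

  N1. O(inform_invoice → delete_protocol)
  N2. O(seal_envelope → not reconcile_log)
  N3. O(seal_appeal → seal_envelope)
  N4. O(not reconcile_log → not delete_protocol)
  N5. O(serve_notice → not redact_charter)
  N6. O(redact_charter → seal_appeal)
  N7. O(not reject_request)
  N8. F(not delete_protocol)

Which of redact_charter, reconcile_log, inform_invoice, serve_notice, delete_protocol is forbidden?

redact_charter

Premise 8, F(not delete_protocol), is equivalent to O(delete_protocol).
Premise 4 is O(not reconcile_log → not delete_protocol); contrapositively O(delete_protocol → reconcile_log). Since O(delete_protocol) holds, K gives O(reconcile_log).
Premise 2, O(seal_envelope → not reconcile_log), contraposes to O(reconcile_log → not seal_envelope); with O(reconcile_log) we get O(not seal_envelope).
Premise 3, O(seal_appeal → seal_envelope), contraposes to O(not seal_envelope → not seal_appeal); with O(not seal_envelope) we get O(not seal_appeal).
The contrapositive of premise 6 (O(redact_charter → seal_appeal)) is O(not seal_appeal → not redact_charter), and O(not seal_appeal) is already established, so O(not redact_charter).
So O(not redact_charter) holds, i.e. redact_charter is forbidden. None of the other listed options is forbidden under the premises.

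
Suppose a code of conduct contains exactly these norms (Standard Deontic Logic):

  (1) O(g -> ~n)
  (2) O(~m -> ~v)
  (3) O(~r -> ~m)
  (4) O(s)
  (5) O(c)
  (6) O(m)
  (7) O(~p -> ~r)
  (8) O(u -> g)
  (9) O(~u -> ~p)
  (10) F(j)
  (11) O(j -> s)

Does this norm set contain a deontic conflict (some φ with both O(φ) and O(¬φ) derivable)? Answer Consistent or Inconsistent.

Premise 11 is O(j -> s); even if O(s) held, inferring O(j) would be affirming the consequent — invalid.
So O(j) is not derivable, and the apparent clash with O(~j) does not arise.
A world satisfying every obligation exists (e.g. c=true, g=true, j=false, m=true, n=false, p=true, r=true, s=true, u=true, v=false); no atom is both obligatory and forbidden, so the set is consistent.

Consistent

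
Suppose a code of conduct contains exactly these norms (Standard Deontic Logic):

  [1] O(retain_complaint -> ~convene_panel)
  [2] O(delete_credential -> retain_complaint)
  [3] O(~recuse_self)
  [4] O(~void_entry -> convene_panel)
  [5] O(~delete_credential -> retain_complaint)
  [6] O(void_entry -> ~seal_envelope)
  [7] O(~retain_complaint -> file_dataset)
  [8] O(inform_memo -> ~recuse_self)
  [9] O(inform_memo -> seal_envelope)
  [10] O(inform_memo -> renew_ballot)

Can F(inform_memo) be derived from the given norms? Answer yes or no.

By case analysis on ~delete_credential: premise 5 gives O(~delete_credential -> retain_complaint) and premise 2 gives O(delete_credential -> retain_complaint), so O(retain_complaint) either way.
Premise 1 is O(retain_complaint -> ~convene_panel); since O(retain_complaint), deontic closure gives O(~convene_panel).
The contrapositive of premise 4 (O(~void_entry -> convene_panel)) is O(~convene_panel -> void_entry), and O(~convene_panel) is already established, so O(void_entry).
With premise 6, O(void_entry -> ~seal_envelope), the K-axiom yields O(~seal_envelope).
Premise 9 is O(inform_memo -> seal_envelope); contrapositively O(~seal_envelope -> ~inform_memo). Since O(~seal_envelope) holds, K gives O(~inform_memo).
Premises 3, 7, 8, 10 do not contribute to this derivation.
So O(~inform_memo) holds, i.e. F(inform_memo). The claim follows.

Yes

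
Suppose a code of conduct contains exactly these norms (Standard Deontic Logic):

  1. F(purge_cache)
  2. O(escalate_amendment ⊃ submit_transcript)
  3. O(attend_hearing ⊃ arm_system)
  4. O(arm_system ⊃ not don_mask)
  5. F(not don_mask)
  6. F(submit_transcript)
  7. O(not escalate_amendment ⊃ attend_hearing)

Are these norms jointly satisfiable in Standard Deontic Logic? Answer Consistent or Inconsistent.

Premise 6 is F(submit_transcript), i.e. O(not submit_transcript).
Premise 2, O(escalate_amendment ⊃ submit_transcript), contraposes to O(not submit_transcript ⊃ not escalate_amendment); with O(not submit_transcript) we get O(not escalate_amendment).
Premise 7 is O(not escalate_amendment ⊃ attend_hearing); since O(not escalate_amendment), deontic closure gives O(attend_hearing).
Premise 3 is O(attend_hearing ⊃ arm_system); since O(attend_hearing), deontic closure gives O(arm_system).
Applying K to premise 4 (O(arm_system ⊃ not don_mask)) and O(arm_system) yields O(not don_mask).
But premise 5, F(not don_mask), means O(don_mask).
We now have both O(not don_mask) and O(don_mask) — don_mask is simultaneously obligatory and forbidden, violating the D-axiom.

Inconsistent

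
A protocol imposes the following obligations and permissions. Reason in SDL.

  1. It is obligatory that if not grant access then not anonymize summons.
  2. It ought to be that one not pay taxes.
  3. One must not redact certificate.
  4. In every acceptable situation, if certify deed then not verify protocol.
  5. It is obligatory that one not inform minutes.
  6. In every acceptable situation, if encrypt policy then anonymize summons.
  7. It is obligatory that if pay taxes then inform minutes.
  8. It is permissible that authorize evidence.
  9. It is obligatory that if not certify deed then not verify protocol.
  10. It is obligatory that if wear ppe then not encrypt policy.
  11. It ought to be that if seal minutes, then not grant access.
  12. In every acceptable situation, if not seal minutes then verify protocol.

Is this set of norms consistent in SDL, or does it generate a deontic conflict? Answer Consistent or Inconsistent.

Premise 7 is O(pay_taxes → inform_minutes), but O(pay_taxes) is not derivable from the premises, so it does not yield O(inform_minutes).
So O(inform_minutes) is not derivable, and the apparent clash with O(¬inform_minutes) does not arise.
A world satisfying every obligation exists (e.g. anonymize_summons=false, authorize_evidence=false, certify_deed=false, encrypt_policy=false, grant_access=false, inform_minutes=false, pay_taxes=false, redact_certificate=false, seal_minutes=true, verify_protocol=false, wear_ppe=false); no atom is both obligatory and forbidden, so the set is consistent.

Consistent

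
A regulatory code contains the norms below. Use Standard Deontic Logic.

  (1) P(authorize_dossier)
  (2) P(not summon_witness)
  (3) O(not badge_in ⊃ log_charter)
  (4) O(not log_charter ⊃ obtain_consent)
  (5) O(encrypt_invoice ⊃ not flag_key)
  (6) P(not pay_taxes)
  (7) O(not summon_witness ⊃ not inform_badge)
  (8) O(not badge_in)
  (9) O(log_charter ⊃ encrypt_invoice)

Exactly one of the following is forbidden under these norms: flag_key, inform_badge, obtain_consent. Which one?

From premise 8 we have O(not badge_in).
Premise 3 is O(not badge_in ⊃ log_charter); since O(not badge_in), deontic closure gives O(log_charter).
With premise 9, O(log_charter ⊃ encrypt_invoice), the K-axiom yields O(encrypt_invoice).
Premise 5 is O(encrypt_invoice ⊃ not flag_key); since O(encrypt_invoice), deontic closure gives O(not flag_key).
So O(not flag_key) holds, i.e. flag_key is forbidden. None of the other listed options is forbidden under the premises.

flag_key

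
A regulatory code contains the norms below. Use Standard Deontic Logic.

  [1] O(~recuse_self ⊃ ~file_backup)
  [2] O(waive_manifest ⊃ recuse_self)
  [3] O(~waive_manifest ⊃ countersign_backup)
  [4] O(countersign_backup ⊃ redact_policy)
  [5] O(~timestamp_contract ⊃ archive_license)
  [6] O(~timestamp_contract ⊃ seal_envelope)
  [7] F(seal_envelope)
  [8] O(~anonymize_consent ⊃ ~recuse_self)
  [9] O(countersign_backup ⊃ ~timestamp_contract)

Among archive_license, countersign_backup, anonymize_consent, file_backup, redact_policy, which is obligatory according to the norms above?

Premise 7 is F(seal_envelope), i.e. O(~seal_envelope).
Premise 6 is O(~timestamp_contract ⊃ seal_envelope); contrapositively O(~seal_envelope ⊃ timestamp_contract). Since O(~seal_envelope) holds, K gives O(timestamp_contract).
Premise 9 is O(countersign_backup ⊃ ~timestamp_contract); contrapositively O(timestamp_contract ⊃ ~countersign_backup). Since O(timestamp_contract) holds, K gives O(~countersign_backup).
Premise 3, O(~waive_manifest ⊃ countersign_backup), contraposes to O(~countersign_backup ⊃ waive_manifest); with O(~countersign_backup) we get O(waive_manifest).
With premise 2, O(waive_manifest ⊃ recuse_self), the K-axiom yields O(recuse_self).
Premise 8 is O(~anonymize_consent ⊃ ~recuse_self); contrapositively O(recuse_self ⊃ anonymize_consent). Since O(recuse_self) holds, K gives O(anonymize_consent).
So O(anonymize_consent) holds — anonymize_consent is obligatory. None of the other listed options is made obligatory by any chain of premises.

anonymize_consent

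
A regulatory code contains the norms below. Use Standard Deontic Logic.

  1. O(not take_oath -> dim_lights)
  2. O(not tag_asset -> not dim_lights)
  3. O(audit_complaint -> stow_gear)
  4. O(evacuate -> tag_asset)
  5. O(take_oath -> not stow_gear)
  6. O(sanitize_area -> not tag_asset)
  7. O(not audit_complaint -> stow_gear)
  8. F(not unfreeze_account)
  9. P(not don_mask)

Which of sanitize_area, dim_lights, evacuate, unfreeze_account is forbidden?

sanitize_area

Premises 7 and 3 are O(not audit_complaint -> stow_gear) and O(audit_complaint -> stow_gear); every ideal world satisfies not audit_complaint or audit_complaint, so in either case stow_gear holds — hence O(stow_gear).
The contrapositive of premise 5 (O(take_oath -> not stow_gear)) is O(stow_gear -> not take_oath), and O(stow_gear) is already established, so O(not take_oath).
From O(not take_oath) and premise 1, O(not take_oath -> dim_lights), we obtain O(dim_lights).
Premise 2, O(not tag_asset -> not dim_lights), contraposes to O(dim_lights -> tag_asset); with O(dim_lights) we get O(tag_asset).
Premise 6, O(sanitize_area -> not tag_asset), contraposes to O(tag_asset -> not sanitize_area); with O(tag_asset) we get O(not sanitize_area).
So O(not sanitize_area) holds, i.e. sanitize_area is forbidden. None of the other listed options is forbidden under the premises.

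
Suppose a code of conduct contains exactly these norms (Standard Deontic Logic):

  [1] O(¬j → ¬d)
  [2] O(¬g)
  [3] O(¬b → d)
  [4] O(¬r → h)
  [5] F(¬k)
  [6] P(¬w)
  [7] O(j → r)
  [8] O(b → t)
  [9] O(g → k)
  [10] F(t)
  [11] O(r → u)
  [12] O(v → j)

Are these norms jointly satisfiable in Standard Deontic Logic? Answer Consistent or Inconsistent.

Premise 9 is O(g → k); even if O(k) held, inferring O(g) would be affirming the consequent — invalid.
So O(g) is not derivable, and the apparent clash with O(¬g) does not arise.
A world satisfying every obligation exists (e.g. b=false, d=true, g=false, h=false, j=true, k=true, r=true, t=false, u=true, v=false, w=false); no atom is both obligatory and forbidden, so the set is consistent.

Consistent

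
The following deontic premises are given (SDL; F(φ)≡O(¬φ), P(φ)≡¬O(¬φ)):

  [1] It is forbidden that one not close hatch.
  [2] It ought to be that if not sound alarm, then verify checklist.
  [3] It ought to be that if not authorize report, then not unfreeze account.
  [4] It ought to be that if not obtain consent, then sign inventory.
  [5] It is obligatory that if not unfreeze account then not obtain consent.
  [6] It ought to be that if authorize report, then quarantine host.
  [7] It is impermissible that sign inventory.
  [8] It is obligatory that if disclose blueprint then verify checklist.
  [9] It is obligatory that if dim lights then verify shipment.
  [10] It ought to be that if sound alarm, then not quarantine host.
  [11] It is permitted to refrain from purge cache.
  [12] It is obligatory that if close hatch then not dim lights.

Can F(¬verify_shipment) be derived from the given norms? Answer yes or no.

Premise 9 is O(dim_lights → verify_shipment), but O(dim_lights) is not derivable from the premises, so it does not yield O(verify_shipment).
No other premise forces O(verify_shipment). An ideal world satisfying every premise can still have ¬verify_shipment true, so F(¬verify_shipment) is not derivable.

No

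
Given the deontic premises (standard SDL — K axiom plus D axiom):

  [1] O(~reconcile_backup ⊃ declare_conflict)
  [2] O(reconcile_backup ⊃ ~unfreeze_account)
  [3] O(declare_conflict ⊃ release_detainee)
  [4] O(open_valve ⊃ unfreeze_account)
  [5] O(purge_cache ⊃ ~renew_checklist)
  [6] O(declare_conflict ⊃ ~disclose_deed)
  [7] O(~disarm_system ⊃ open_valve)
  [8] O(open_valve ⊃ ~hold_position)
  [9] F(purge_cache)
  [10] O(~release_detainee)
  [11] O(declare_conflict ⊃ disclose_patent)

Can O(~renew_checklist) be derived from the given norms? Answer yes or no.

No

Premise 5 is O(purge_cache ⊃ ~renew_checklist), but O(purge_cache) is not derivable from the premises, so it does not yield O(~renew_checklist).
No other premise forces O(~renew_checklist). An ideal world satisfying every premise can still have ~renew_checklist false, so O(~renew_checklist) is not derivable.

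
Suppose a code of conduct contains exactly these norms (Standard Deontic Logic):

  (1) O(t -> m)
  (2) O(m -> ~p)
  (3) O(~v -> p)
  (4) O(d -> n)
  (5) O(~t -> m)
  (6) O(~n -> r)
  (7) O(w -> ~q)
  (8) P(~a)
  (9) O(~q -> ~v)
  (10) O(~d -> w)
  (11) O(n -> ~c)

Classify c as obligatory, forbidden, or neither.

By case analysis on ~t: premise 5 gives O(~t -> m) and premise 1 gives O(t -> m), so O(m) either way.
Premise 2 is O(m -> ~p); since O(m), deontic closure gives O(~p).
The contrapositive of premise 3 (O(~v -> p)) is O(~p -> v), and O(~p) is already established, so O(v).
Premise 9, O(~q -> ~v), contraposes to O(v -> q); with O(v) we get O(q).
Premise 7, O(w -> ~q), contraposes to O(q -> ~w); with O(q) we get O(~w).
The contrapositive of premise 10 (O(~d -> w)) is O(~w -> d), and O(~w) is already established, so O(d).
Applying K to premise 4 (O(d -> n)) and O(d) yields O(n).
With premise 11, O(n -> ~c), the K-axiom yields O(~c).
Premises 6, 8 do not contribute to this derivation.
Thus O(~c), which is F(c): c is forbidden.

Forbidden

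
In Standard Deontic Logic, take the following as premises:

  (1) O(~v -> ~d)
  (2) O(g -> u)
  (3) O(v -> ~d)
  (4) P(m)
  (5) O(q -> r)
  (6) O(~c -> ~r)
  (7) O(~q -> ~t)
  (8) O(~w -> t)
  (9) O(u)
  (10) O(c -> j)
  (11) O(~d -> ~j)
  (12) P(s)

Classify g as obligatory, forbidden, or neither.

Premise 2 is O(g -> u); even if O(u) held, inferring O(g) would be affirming the consequent — invalid.
No premise or chain of K-axiom applications forces O(g), and none forces O(~g). So g is neither obligatory nor forbidden under these norms.

Neither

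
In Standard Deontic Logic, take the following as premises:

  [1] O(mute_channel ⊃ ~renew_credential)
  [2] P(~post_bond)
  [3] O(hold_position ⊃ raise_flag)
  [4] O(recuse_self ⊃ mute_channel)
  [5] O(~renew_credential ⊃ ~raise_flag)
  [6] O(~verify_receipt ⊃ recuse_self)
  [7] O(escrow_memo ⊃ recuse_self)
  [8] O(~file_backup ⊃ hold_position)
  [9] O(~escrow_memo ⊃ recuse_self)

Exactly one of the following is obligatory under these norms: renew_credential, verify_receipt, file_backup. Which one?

file_backup

By case analysis on ~escrow_memo: premise 9 gives O(~escrow_memo ⊃ recuse_self) and premise 7 gives O(escrow_memo ⊃ recuse_self), so O(recuse_self) either way.
From O(recuse_self) and premise 4, O(recuse_self ⊃ mute_channel), we obtain O(mute_channel).
Applying K to premise 1 (O(mute_channel ⊃ ~renew_credential)) and O(mute_channel) yields O(~renew_credential).
Applying K to premise 5 (O(~renew_credential ⊃ ~raise_flag)) and O(~renew_credential) yields O(~raise_flag).
Premise 3, O(hold_position ⊃ raise_flag), contraposes to O(~raise_flag ⊃ ~hold_position); with O(~raise_flag) we get O(~hold_position).
The contrapositive of premise 8 (O(~file_backup ⊃ hold_position)) is O(~hold_position ⊃ file_backup), and O(~hold_position) is already established, so O(file_backup).
So O(file_backup) holds — file_backup is obligatory. None of the other listed options is made obligatory by any chain of premises.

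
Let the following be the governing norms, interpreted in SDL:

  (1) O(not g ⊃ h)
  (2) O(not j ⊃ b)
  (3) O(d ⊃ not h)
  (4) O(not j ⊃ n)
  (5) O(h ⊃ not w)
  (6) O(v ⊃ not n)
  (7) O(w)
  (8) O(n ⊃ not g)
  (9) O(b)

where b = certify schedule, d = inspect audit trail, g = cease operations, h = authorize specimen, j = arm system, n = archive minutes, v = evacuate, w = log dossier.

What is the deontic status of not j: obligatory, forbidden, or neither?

Premise 7 gives O(w).
Premise 5 is O(h ⊃ not w); contrapositively O(w ⊃ not h). Since O(w) holds, K gives O(not h).
Premise 1, O(not g ⊃ h), contraposes to O(not h ⊃ g); with O(not h) we get O(g).
The contrapositive of premise 8 (O(n ⊃ not g)) is O(g ⊃ not n), and O(g) is already established, so O(not n).
Premise 4 is O(not j ⊃ n); contrapositively O(not n ⊃ j). Since O(not n) holds, K gives O(j).
Premises 2, 3, 6, 9 do not contribute to this derivation.
Thus O(j), which is F(not j): not j is forbidden.

Forbidden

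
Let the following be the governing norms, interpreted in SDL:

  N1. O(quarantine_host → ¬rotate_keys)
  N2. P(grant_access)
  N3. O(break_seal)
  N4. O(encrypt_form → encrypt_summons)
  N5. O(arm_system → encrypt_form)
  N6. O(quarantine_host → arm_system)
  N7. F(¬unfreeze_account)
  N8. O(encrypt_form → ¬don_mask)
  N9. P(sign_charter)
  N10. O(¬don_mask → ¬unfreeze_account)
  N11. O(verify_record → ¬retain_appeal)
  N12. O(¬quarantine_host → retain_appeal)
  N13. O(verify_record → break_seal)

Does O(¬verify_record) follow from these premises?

Yes

F(¬unfreeze_account) at premise 7 means O(unfreeze_account).
The contrapositive of premise 10 (O(¬don_mask → ¬unfreeze_account)) is O(unfreeze_account → don_mask), and O(unfreeze_account) is already established, so O(don_mask).
Premise 8, O(encrypt_form → ¬don_mask), contraposes to O(don_mask → ¬encrypt_form); with O(don_mask) we get O(¬encrypt_form).
The contrapositive of premise 5 (O(arm_system → encrypt_form)) is O(¬encrypt_form → ¬arm_system), and O(¬encrypt_form) is already established, so O(¬arm_system).
The contrapositive of premise 6 (O(quarantine_host → arm_system)) is O(¬arm_system → ¬quarantine_host), and O(¬arm_system) is already established, so O(¬quarantine_host).
Applying K to premise 12 (O(¬quarantine_host → retain_appeal)) and O(¬quarantine_host) yields O(retain_appeal).
Premise 11, O(verify_record → ¬retain_appeal), contraposes to O(retain_appeal → ¬verify_record); with O(retain_appeal) we get O(¬verify_record).
Premises 1, 2, 3, 4, 9, 13 do not contribute to this derivation.
So O(¬verify_record) follows.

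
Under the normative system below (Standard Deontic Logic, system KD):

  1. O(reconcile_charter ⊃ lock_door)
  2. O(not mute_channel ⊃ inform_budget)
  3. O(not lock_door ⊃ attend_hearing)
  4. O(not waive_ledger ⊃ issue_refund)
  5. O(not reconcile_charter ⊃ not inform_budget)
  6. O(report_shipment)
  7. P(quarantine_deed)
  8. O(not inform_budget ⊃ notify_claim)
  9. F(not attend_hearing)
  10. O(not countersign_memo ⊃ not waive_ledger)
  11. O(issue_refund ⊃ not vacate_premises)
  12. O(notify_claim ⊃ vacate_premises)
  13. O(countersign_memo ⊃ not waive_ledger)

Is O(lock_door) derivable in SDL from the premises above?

Yes

Premises 10 and 13 cover both cases: O(not countersign_memo ⊃ not waive_ledger) and O(countersign_memo ⊃ not waive_ledger). Since not countersign_memo ∨ countersign_memo is a tautology, O(not waive_ledger) follows.
From O(not waive_ledger) and premise 4, O(not waive_ledger ⊃ issue_refund), we obtain O(issue_refund).
From O(issue_refund) and premise 11, O(issue_refund ⊃ not vacate_premises), we obtain O(not vacate_premises).
Premise 12 is O(notify_claim ⊃ vacate_premises); contrapositively O(not vacate_premises ⊃ not notify_claim). Since O(not vacate_premises) holds, K gives O(not notify_claim).
The contrapositive of premise 8 (O(not inform_budget ⊃ notify_claim)) is O(not notify_claim ⊃ inform_budget), and O(not notify_claim) is already established, so O(inform_budget).
Premise 5 is O(not reconcile_charter ⊃ not inform_budget); contrapositively O(inform_budget ⊃ reconcile_charter). Since O(inform_budget) holds, K gives O(reconcile_charter).
With premise 1, O(reconcile_charter ⊃ lock_door), the K-axiom yields O(lock_door).
Premises 2, 3, 6, 7, 9 do not contribute to this derivation.
So O(lock_door) follows.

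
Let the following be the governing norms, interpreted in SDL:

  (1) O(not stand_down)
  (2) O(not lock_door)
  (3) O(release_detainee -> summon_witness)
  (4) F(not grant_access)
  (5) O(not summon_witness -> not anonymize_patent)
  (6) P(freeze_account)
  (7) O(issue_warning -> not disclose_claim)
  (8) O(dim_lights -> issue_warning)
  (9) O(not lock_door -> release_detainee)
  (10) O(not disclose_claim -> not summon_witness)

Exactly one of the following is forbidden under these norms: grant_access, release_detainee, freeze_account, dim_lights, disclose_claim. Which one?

Premise 2 gives O(not lock_door).
Premise 9 is O(not lock_door -> release_detainee); since O(not lock_door), deontic closure gives O(release_detainee).
Premise 3 is O(release_detainee -> summon_witness); since O(release_detainee), deontic closure gives O(summon_witness).
Premise 10 is O(not disclose_claim -> not summon_witness); contrapositively O(summon_witness -> disclose_claim). Since O(summon_witness) holds, K gives O(disclose_claim).
Premise 7, O(issue_warning -> not disclose_claim), contraposes to O(disclose_claim -> not issue_warning); with O(disclose_claim) we get O(not issue_warning).
Premise 8, O(dim_lights -> issue_warning), contraposes to O(not issue_warning -> not dim_lights); with O(not issue_warning) we get O(not dim_lights).
So O(not dim_lights) holds, i.e. dim_lights is forbidden. None of the other listed options is forbidden under the premises.

dim_lights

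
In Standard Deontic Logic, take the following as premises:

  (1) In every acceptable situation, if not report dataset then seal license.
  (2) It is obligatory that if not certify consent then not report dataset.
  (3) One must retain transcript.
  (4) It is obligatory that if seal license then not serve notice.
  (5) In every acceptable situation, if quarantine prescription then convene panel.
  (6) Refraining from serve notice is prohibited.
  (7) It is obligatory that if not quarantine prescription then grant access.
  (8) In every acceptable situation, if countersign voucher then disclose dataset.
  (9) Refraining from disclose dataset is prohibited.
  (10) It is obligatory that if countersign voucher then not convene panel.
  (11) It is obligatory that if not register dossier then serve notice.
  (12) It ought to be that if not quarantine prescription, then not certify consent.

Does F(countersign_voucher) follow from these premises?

F(¬serve_notice) at premise 6 means O(serve_notice).
Premise 4, O(seal_license → ¬serve_notice), contraposes to O(serve_notice → ¬seal_license); with O(serve_notice) we get O(¬seal_license).
The contrapositive of premise 1 (O(¬report_dataset → seal_license)) is O(¬seal_license → report_dataset), and O(¬seal_license) is already established, so O(report_dataset).
Premise 2 is O(¬certify_consent → ¬report_dataset); contrapositively O(report_dataset → certify_consent). Since O(report_dataset) holds, K gives O(certify_consent).
Premise 12, O(¬quarantine_prescription → ¬certify_consent), contraposes to O(certify_consent → quarantine_prescription); with O(certify_consent) we get O(quarantine_prescription).
From O(quarantine_prescription) and premise 5, O(quarantine_prescription → convene_panel), we obtain O(convene_panel).
Premise 10 is O(countersign_voucher → ¬convene_panel); contrapositively O(convene_panel → ¬countersign_voucher). Since O(convene_panel) holds, K gives O(¬countersign_voucher).
Premises 3, 7, 8, 9, 11 do not contribute to this derivation.
So O(¬countersign_voucher) holds, i.e. F(countersign_voucher). The claim follows.

Yes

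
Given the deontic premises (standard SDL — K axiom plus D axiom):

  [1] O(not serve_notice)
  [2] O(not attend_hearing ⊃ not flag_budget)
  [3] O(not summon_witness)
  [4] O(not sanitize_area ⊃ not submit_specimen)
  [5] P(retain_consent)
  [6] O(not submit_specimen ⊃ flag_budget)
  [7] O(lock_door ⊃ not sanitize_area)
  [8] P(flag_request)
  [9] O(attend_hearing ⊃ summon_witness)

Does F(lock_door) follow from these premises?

Yes

Premise 3 gives O(not summon_witness).
Premise 9 is O(attend_hearing ⊃ summon_witness); contrapositively O(not summon_witness ⊃ not attend_hearing). Since O(not summon_witness) holds, K gives O(not attend_hearing).
Premise 2 is O(not attend_hearing ⊃ not flag_budget); since O(not attend_hearing), deontic closure gives O(not flag_budget).
Premise 6, O(not submit_specimen ⊃ flag_budget), contraposes to O(not flag_budget ⊃ submit_specimen); with O(not flag_budget) we get O(submit_specimen).
The contrapositive of premise 4 (O(not sanitize_area ⊃ not submit_specimen)) is O(submit_specimen ⊃ sanitize_area), and O(submit_specimen) is already established, so O(sanitize_area).
The contrapositive of premise 7 (O(lock_door ⊃ not sanitize_area)) is O(sanitize_area ⊃ not lock_door), and O(sanitize_area) is already established, so O(not lock_door).
Premises 1, 5, 8 do not contribute to this derivation.
So O(not lock_door) holds, i.e. F(lock_door). The claim follows.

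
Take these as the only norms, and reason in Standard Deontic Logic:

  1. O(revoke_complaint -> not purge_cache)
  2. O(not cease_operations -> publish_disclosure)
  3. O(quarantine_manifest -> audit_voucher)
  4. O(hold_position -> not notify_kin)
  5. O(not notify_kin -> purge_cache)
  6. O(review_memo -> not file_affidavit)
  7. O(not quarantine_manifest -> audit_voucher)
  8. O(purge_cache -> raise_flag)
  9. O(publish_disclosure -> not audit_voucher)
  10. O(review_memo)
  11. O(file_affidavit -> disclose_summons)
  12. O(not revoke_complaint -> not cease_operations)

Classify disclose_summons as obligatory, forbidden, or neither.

Neither

Premise 11 is O(file_affidavit -> disclose_summons), but O(file_affidavit) is not derivable from the premises, so it does not yield O(disclose_summons).
No premise or chain of K-axiom applications forces O(disclose_summons), and none forces O(not disclose_summons). So disclose_summons is neither obligatory nor forbidden under these norms.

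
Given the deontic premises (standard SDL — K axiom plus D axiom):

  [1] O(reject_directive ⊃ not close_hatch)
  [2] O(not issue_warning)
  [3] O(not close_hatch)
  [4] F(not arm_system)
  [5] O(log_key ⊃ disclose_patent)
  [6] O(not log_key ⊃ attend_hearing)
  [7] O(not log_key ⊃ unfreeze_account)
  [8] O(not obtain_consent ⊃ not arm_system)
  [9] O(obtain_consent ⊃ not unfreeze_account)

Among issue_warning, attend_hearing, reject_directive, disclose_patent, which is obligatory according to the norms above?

disclose_patent

F(not arm_system) at premise 4 means O(arm_system).
Premise 8 is O(not obtain_consent ⊃ not arm_system); contrapositively O(arm_system ⊃ obtain_consent). Since O(arm_system) holds, K gives O(obtain_consent).
With premise 9, O(obtain_consent ⊃ not unfreeze_account), the K-axiom yields O(not unfreeze_account).
Premise 7 is O(not log_key ⊃ unfreeze_account); contrapositively O(not unfreeze_account ⊃ log_key). Since O(not unfreeze_account) holds, K gives O(log_key).
Premise 5 is O(log_key ⊃ disclose_patent); since O(log_key), deontic closure gives O(disclose_patent).
So O(disclose_patent) holds — disclose_patent is obligatory. None of the other listed options is made obligatory by any chain of premises.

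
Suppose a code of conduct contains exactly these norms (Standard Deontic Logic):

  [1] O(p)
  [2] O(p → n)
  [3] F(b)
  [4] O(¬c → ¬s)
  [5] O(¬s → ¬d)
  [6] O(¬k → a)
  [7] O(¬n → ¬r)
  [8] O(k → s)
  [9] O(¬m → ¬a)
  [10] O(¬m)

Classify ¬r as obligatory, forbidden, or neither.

Neither

Premise 7 is O(¬n → ¬r), but O(¬n) is not derivable from the premises, so it does not yield O(¬r).
No premise or chain of K-axiom applications forces O(¬r), and none forces O(r). So ¬r is neither obligatory nor forbidden under these norms.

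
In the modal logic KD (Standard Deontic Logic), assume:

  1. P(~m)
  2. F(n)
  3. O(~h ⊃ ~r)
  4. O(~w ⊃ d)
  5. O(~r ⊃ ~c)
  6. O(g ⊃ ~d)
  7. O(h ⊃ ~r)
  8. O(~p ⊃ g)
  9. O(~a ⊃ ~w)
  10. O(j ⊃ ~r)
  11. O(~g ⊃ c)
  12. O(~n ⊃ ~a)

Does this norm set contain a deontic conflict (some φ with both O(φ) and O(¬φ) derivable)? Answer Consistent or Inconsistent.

Inconsistent

Premises 3 and 7 cover both cases: O(~h ⊃ ~r) and O(h ⊃ ~r). Since ~h ∨ h is a tautology, O(~r) follows.
Premise 5 is O(~r ⊃ ~c); since O(~r), deontic closure gives O(~c).
Premise 11 is O(~g ⊃ c); contrapositively O(~c ⊃ g). Since O(~c) holds, K gives O(g).
With premise 6, O(g ⊃ ~d), the K-axiom yields O(~d).
Premise 4 is O(~w ⊃ d); contrapositively O(~d ⊃ w). Since O(~d) holds, K gives O(w).
Premise 9 is O(~a ⊃ ~w); contrapositively O(w ⊃ a). Since O(w) holds, K gives O(a).
Premise 12 is O(~n ⊃ ~a); contrapositively O(a ⊃ n). Since O(a) holds, K gives O(n).
But premise 2, F(n), means O(~n).
We now have both O(n) and O(~n) — n is simultaneously obligatory and forbidden, violating the D-axiom.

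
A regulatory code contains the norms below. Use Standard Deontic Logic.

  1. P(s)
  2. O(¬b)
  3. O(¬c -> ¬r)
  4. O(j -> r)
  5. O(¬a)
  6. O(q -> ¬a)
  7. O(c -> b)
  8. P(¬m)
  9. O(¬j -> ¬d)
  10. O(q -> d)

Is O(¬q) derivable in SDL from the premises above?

From premise 2 we have O(¬b).
Premise 7 is O(c -> b); contrapositively O(¬b -> ¬c). Since O(¬b) holds, K gives O(¬c).
Applying K to premise 3 (O(¬c -> ¬r)) and O(¬c) yields O(¬r).
The contrapositive of premise 4 (O(j -> r)) is O(¬r -> ¬j), and O(¬r) is already established, so O(¬j).
From O(¬j) and premise 9, O(¬j -> ¬d), we obtain O(¬d).
Premise 10 is O(q -> d); contrapositively O(¬d -> ¬q). Since O(¬d) holds, K gives O(¬q).
Premises 1, 5, 6, 8 do not contribute to this derivation.
So O(¬q) follows.

Yes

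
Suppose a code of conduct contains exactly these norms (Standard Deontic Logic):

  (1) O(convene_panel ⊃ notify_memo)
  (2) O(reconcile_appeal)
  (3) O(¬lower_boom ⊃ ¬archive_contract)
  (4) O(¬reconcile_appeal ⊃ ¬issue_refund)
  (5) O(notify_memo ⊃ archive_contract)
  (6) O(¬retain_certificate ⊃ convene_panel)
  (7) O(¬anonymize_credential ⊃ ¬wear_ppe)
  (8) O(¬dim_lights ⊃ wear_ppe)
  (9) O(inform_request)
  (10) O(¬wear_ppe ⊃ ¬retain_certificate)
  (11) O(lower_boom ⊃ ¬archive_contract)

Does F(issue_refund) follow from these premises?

No

Premise 4 is O(¬reconcile_appeal ⊃ ¬issue_refund), but O(¬reconcile_appeal) is not derivable from the premises, so it does not yield O(¬issue_refund).
No other premise forces O(¬issue_refund). An ideal world satisfying every premise can still have issue_refund true, so F(issue_refund) is not derivable.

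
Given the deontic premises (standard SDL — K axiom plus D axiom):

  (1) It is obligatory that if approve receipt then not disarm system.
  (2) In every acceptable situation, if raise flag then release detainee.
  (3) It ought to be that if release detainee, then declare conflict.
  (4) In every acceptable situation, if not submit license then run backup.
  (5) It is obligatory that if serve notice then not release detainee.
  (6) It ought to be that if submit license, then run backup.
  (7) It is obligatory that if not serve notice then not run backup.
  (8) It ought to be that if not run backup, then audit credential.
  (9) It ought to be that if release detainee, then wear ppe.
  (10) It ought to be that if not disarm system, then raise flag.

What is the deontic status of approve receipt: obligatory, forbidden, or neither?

Premises 4 and 6 are O(¬submit_license → run_backup) and O(submit_license → run_backup); every ideal world satisfies ¬submit_license or submit_license, so in either case run_backup holds — hence O(run_backup).
The contrapositive of premise 7 (O(¬serve_notice → ¬run_backup)) is O(run_backup → serve_notice), and O(run_backup) is already established, so O(serve_notice).
With premise 5, O(serve_notice → ¬release_detainee), the K-axiom yields O(¬release_detainee).
Premise 2, O(raise_flag → release_detainee), contraposes to O(¬release_detainee → ¬raise_flag); with O(¬release_detainee) we get O(¬raise_flag).
Premise 10, O(¬disarm_system → raise_flag), contraposes to O(¬raise_flag → disarm_system); with O(¬raise_flag) we get O(disarm_system).
Premise 1, O(approve_receipt → ¬disarm_system), contraposes to O(disarm_system → ¬approve_receipt); with O(disarm_system) we get O(¬approve_receipt).
Premises 3, 8, 9 do not contribute to this derivation.
Thus O(¬approve_receipt), which is F(approve_receipt): approve_receipt is forbidden.

Forbidden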